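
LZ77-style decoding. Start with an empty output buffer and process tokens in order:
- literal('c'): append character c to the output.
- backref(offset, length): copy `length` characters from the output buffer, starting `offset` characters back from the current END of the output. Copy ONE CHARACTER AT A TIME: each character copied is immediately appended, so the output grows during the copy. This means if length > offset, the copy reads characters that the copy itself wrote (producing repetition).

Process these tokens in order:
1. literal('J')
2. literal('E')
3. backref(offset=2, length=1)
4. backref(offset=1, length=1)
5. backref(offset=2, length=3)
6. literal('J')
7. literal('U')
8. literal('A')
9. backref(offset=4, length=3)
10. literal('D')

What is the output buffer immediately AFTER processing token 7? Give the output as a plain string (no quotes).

Token 1: literal('J'). Output: "J"
Token 2: literal('E'). Output: "JE"
Token 3: backref(off=2, len=1). Copied 'J' from pos 0. Output: "JEJ"
Token 4: backref(off=1, len=1). Copied 'J' from pos 2. Output: "JEJJ"
Token 5: backref(off=2, len=3) (overlapping!). Copied 'JJJ' from pos 2. Output: "JEJJJJJ"
Token 6: literal('J'). Output: "JEJJJJJJ"
Token 7: literal('U'). Output: "JEJJJJJJU"

Answer: JEJJJJJJU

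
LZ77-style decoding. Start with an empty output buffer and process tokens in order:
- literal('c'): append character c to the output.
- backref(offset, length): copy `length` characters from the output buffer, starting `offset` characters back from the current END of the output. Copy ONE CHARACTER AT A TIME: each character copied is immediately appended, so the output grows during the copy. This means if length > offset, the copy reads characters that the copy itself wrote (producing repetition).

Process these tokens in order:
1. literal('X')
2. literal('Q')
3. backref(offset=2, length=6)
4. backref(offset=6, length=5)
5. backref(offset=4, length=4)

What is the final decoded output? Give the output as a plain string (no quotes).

Token 1: literal('X'). Output: "X"
Token 2: literal('Q'). Output: "XQ"
Token 3: backref(off=2, len=6) (overlapping!). Copied 'XQXQXQ' from pos 0. Output: "XQXQXQXQ"
Token 4: backref(off=6, len=5). Copied 'XQXQX' from pos 2. Output: "XQXQXQXQXQXQX"
Token 5: backref(off=4, len=4). Copied 'QXQX' from pos 9. Output: "XQXQXQXQXQXQXQXQX"

Answer: XQXQXQXQXQXQXQXQX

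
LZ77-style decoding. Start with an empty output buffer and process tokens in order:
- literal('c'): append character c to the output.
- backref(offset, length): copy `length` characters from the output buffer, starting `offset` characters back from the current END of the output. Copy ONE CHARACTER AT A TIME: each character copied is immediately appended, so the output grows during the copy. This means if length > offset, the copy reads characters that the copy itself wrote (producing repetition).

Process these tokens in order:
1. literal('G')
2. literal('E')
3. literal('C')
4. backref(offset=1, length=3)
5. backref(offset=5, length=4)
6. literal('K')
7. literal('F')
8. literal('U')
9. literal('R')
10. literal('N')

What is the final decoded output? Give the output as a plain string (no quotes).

Answer: GECCCCECCCKFURN

Derivation:
Token 1: literal('G'). Output: "G"
Token 2: literal('E'). Output: "GE"
Token 3: literal('C'). Output: "GEC"
Token 4: backref(off=1, len=3) (overlapping!). Copied 'CCC' from pos 2. Output: "GECCCC"
Token 5: backref(off=5, len=4). Copied 'ECCC' from pos 1. Output: "GECCCCECCC"
Token 6: literal('K'). Output: "GECCCCECCCK"
Token 7: literal('F'). Output: "GECCCCECCCKF"
Token 8: literal('U'). Output: "GECCCCECCCKFU"
Token 9: literal('R'). Output: "GECCCCECCCKFUR"
Token 10: literal('N'). Output: "GECCCCECCCKFURN"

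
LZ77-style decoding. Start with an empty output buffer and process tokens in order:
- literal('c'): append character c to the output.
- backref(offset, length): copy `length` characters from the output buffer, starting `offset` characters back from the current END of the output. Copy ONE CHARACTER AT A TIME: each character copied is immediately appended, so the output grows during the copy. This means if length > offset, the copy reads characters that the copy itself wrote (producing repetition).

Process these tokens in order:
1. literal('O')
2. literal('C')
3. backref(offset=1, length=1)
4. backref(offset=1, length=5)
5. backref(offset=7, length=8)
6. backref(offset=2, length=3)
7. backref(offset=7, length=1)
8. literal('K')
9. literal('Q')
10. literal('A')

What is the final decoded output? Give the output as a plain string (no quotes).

Token 1: literal('O'). Output: "O"
Token 2: literal('C'). Output: "OC"
Token 3: backref(off=1, len=1). Copied 'C' from pos 1. Output: "OCC"
Token 4: backref(off=1, len=5) (overlapping!). Copied 'CCCCC' from pos 2. Output: "OCCCCCCC"
Token 5: backref(off=7, len=8) (overlapping!). Copied 'CCCCCCCC' from pos 1. Output: "OCCCCCCCCCCCCCCC"
Token 6: backref(off=2, len=3) (overlapping!). Copied 'CCC' from pos 14. Output: "OCCCCCCCCCCCCCCCCCC"
Token 7: backref(off=7, len=1). Copied 'C' from pos 12. Output: "OCCCCCCCCCCCCCCCCCCC"
Token 8: literal('K'). Output: "OCCCCCCCCCCCCCCCCCCCK"
Token 9: literal('Q'). Output: "OCCCCCCCCCCCCCCCCCCCKQ"
Token 10: literal('A'). Output: "OCCCCCCCCCCCCCCCCCCCKQA"

Answer: OCCCCCCCCCCCCCCCCCCCKQA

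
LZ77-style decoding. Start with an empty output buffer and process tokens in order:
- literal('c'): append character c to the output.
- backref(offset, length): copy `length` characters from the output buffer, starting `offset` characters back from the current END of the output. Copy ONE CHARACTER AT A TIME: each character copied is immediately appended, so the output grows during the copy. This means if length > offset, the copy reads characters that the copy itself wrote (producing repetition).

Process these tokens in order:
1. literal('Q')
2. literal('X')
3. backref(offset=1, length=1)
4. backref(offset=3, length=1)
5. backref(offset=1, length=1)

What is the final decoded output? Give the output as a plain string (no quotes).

Token 1: literal('Q'). Output: "Q"
Token 2: literal('X'). Output: "QX"
Token 3: backref(off=1, len=1). Copied 'X' from pos 1. Output: "QXX"
Token 4: backref(off=3, len=1). Copied 'Q' from pos 0. Output: "QXXQ"
Token 5: backref(off=1, len=1). Copied 'Q' from pos 3. Output: "QXXQQ"

Answer: QXXQQ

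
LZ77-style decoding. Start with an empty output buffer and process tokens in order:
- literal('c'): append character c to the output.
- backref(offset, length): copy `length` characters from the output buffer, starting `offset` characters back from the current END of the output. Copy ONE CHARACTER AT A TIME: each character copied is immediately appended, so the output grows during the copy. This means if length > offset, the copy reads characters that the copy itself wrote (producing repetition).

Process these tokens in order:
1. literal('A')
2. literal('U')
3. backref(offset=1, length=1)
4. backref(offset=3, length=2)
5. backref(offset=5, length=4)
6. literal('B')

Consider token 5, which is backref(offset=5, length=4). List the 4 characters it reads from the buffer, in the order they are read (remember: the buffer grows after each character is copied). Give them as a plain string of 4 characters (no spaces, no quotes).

Answer: AUUA

Derivation:
Token 1: literal('A'). Output: "A"
Token 2: literal('U'). Output: "AU"
Token 3: backref(off=1, len=1). Copied 'U' from pos 1. Output: "AUU"
Token 4: backref(off=3, len=2). Copied 'AU' from pos 0. Output: "AUUAU"
Token 5: backref(off=5, len=4). Buffer before: "AUUAU" (len 5)
  byte 1: read out[0]='A', append. Buffer now: "AUUAUA"
  byte 2: read out[1]='U', append. Buffer now: "AUUAUAU"
  byte 3: read out[2]='U', append. Buffer now: "AUUAUAUU"
  byte 4: read out[3]='A', append. Buffer now: "AUUAUAUUA"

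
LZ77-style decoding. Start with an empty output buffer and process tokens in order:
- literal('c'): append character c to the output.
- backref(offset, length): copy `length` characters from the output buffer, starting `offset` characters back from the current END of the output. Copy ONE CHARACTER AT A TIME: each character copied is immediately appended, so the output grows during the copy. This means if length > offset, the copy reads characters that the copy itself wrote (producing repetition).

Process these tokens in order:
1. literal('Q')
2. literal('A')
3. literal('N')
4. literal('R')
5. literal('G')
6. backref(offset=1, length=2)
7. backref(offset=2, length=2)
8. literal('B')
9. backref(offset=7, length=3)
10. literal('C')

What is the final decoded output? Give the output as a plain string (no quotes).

Answer: QANRGGGGGBRGGC

Derivation:
Token 1: literal('Q'). Output: "Q"
Token 2: literal('A'). Output: "QA"
Token 3: literal('N'). Output: "QAN"
Token 4: literal('R'). Output: "QANR"
Token 5: literal('G'). Output: "QANRG"
Token 6: backref(off=1, len=2) (overlapping!). Copied 'GG' from pos 4. Output: "QANRGGG"
Token 7: backref(off=2, len=2). Copied 'GG' from pos 5. Output: "QANRGGGGG"
Token 8: literal('B'). Output: "QANRGGGGGB"
Token 9: backref(off=7, len=3). Copied 'RGG' from pos 3. Output: "QANRGGGGGBRGG"
Token 10: literal('C'). Output: "QANRGGGGGBRGGC"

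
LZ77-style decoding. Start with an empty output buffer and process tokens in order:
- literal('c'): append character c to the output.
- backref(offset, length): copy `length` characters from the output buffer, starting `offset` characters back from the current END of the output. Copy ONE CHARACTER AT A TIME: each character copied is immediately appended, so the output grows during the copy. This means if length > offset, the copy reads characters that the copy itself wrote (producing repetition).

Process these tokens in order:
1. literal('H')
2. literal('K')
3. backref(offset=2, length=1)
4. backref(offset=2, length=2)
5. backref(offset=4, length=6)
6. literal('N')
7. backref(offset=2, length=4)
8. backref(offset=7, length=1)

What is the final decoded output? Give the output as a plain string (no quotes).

Answer: HKHKHKHKHKHNHNHNK

Derivation:
Token 1: literal('H'). Output: "H"
Token 2: literal('K'). Output: "HK"
Token 3: backref(off=2, len=1). Copied 'H' from pos 0. Output: "HKH"
Token 4: backref(off=2, len=2). Copied 'KH' from pos 1. Output: "HKHKH"
Token 5: backref(off=4, len=6) (overlapping!). Copied 'KHKHKH' from pos 1. Output: "HKHKHKHKHKH"
Token 6: literal('N'). Output: "HKHKHKHKHKHN"
Token 7: backref(off=2, len=4) (overlapping!). Copied 'HNHN' from pos 10. Output: "HKHKHKHKHKHNHNHN"
Token 8: backref(off=7, len=1). Copied 'K' from pos 9. Output: "HKHKHKHKHKHNHNHNK"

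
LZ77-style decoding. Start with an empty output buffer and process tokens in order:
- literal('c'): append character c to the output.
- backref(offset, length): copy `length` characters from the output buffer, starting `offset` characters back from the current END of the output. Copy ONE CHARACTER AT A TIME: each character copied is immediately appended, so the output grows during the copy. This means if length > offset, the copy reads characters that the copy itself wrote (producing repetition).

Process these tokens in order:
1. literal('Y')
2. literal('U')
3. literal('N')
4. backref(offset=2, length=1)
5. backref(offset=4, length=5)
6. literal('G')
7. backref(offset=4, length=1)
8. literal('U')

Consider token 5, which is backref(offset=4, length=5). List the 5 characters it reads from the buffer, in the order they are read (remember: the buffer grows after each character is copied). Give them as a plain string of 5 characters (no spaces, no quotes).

Token 1: literal('Y'). Output: "Y"
Token 2: literal('U'). Output: "YU"
Token 3: literal('N'). Output: "YUN"
Token 4: backref(off=2, len=1). Copied 'U' from pos 1. Output: "YUNU"
Token 5: backref(off=4, len=5). Buffer before: "YUNU" (len 4)
  byte 1: read out[0]='Y', append. Buffer now: "YUNUY"
  byte 2: read out[1]='U', append. Buffer now: "YUNUYU"
  byte 3: read out[2]='N', append. Buffer now: "YUNUYUN"
  byte 4: read out[3]='U', append. Buffer now: "YUNUYUNU"
  byte 5: read out[4]='Y', append. Buffer now: "YUNUYUNUY"

Answer: YUNUY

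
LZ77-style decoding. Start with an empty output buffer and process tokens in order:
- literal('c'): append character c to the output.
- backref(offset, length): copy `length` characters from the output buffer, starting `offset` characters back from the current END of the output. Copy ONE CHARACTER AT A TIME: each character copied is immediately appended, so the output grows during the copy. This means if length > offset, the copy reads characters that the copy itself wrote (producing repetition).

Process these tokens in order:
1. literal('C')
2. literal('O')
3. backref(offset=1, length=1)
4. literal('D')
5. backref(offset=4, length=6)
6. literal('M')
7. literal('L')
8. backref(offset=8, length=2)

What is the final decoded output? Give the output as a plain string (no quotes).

Answer: COODCOODCOMLCO

Derivation:
Token 1: literal('C'). Output: "C"
Token 2: literal('O'). Output: "CO"
Token 3: backref(off=1, len=1). Copied 'O' from pos 1. Output: "COO"
Token 4: literal('D'). Output: "COOD"
Token 5: backref(off=4, len=6) (overlapping!). Copied 'COODCO' from pos 0. Output: "COODCOODCO"
Token 6: literal('M'). Output: "COODCOODCOM"
Token 7: literal('L'). Output: "COODCOODCOML"
Token 8: backref(off=8, len=2). Copied 'CO' from pos 4. Output: "COODCOODCOMLCO"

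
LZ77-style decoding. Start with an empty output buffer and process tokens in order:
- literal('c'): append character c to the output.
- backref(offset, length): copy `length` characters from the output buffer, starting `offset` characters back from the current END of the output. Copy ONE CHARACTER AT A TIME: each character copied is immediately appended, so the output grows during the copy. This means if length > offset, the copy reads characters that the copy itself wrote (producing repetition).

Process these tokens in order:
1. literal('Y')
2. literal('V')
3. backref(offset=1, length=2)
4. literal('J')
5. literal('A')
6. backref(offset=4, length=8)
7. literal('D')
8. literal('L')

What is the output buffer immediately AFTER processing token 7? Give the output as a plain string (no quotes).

Token 1: literal('Y'). Output: "Y"
Token 2: literal('V'). Output: "YV"
Token 3: backref(off=1, len=2) (overlapping!). Copied 'VV' from pos 1. Output: "YVVV"
Token 4: literal('J'). Output: "YVVVJ"
Token 5: literal('A'). Output: "YVVVJA"
Token 6: backref(off=4, len=8) (overlapping!). Copied 'VVJAVVJA' from pos 2. Output: "YVVVJAVVJAVVJA"
Token 7: literal('D'). Output: "YVVVJAVVJAVVJAD"

Answer: YVVVJAVVJAVVJAD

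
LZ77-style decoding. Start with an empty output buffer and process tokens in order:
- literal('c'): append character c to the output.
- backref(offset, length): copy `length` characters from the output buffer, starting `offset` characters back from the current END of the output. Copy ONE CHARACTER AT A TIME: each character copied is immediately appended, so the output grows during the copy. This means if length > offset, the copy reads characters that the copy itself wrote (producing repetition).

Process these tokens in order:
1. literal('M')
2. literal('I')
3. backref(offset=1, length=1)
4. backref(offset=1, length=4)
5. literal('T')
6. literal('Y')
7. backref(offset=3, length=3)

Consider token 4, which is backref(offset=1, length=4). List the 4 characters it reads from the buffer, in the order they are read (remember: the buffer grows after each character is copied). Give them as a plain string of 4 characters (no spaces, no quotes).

Token 1: literal('M'). Output: "M"
Token 2: literal('I'). Output: "MI"
Token 3: backref(off=1, len=1). Copied 'I' from pos 1. Output: "MII"
Token 4: backref(off=1, len=4). Buffer before: "MII" (len 3)
  byte 1: read out[2]='I', append. Buffer now: "MIII"
  byte 2: read out[3]='I', append. Buffer now: "MIIII"
  byte 3: read out[4]='I', append. Buffer now: "MIIIII"
  byte 4: read out[5]='I', append. Buffer now: "MIIIIII"

Answer: IIII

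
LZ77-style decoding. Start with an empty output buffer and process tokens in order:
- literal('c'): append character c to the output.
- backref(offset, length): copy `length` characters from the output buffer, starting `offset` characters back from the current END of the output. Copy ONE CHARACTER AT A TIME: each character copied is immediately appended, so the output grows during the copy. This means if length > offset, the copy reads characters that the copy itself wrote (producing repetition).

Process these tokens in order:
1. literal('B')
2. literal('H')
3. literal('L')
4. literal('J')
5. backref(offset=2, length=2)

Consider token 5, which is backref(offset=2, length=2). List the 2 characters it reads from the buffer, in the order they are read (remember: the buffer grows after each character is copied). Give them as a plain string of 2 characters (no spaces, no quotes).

Answer: LJ

Derivation:
Token 1: literal('B'). Output: "B"
Token 2: literal('H'). Output: "BH"
Token 3: literal('L'). Output: "BHL"
Token 4: literal('J'). Output: "BHLJ"
Token 5: backref(off=2, len=2). Buffer before: "BHLJ" (len 4)
  byte 1: read out[2]='L', append. Buffer now: "BHLJL"
  byte 2: read out[3]='J', append. Buffer now: "BHLJLJ"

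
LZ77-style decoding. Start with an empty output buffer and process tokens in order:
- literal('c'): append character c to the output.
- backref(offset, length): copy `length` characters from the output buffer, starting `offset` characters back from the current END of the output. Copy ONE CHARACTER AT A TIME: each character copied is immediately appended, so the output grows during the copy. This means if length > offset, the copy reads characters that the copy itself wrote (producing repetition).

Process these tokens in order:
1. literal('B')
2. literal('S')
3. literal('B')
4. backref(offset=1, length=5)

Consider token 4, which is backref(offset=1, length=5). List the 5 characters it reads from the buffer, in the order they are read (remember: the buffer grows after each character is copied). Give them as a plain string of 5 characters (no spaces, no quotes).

Answer: BBBBB

Derivation:
Token 1: literal('B'). Output: "B"
Token 2: literal('S'). Output: "BS"
Token 3: literal('B'). Output: "BSB"
Token 4: backref(off=1, len=5). Buffer before: "BSB" (len 3)
  byte 1: read out[2]='B', append. Buffer now: "BSBB"
  byte 2: read out[3]='B', append. Buffer now: "BSBBB"
  byte 3: read out[4]='B', append. Buffer now: "BSBBBB"
  byte 4: read out[5]='B', append. Buffer now: "BSBBBBB"
  byte 5: read out[6]='B', append. Buffer now: "BSBBBBBB"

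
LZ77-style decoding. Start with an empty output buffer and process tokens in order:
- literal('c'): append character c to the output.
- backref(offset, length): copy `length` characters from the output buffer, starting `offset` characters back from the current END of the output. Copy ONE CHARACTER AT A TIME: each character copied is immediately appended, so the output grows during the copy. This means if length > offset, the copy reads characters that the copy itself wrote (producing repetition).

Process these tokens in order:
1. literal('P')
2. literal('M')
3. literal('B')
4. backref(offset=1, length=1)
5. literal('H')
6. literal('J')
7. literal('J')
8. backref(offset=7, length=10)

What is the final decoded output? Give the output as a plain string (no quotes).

Token 1: literal('P'). Output: "P"
Token 2: literal('M'). Output: "PM"
Token 3: literal('B'). Output: "PMB"
Token 4: backref(off=1, len=1). Copied 'B' from pos 2. Output: "PMBB"
Token 5: literal('H'). Output: "PMBBH"
Token 6: literal('J'). Output: "PMBBHJ"
Token 7: literal('J'). Output: "PMBBHJJ"
Token 8: backref(off=7, len=10) (overlapping!). Copied 'PMBBHJJPMB' from pos 0. Output: "PMBBHJJPMBBHJJPMB"

Answer: PMBBHJJPMBBHJJPMB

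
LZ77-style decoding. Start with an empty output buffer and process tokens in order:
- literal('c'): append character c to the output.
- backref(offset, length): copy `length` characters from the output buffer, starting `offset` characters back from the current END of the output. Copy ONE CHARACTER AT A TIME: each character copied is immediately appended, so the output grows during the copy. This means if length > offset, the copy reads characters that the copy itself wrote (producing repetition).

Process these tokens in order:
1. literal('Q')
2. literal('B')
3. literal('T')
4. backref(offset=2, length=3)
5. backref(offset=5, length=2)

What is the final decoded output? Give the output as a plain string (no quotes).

Token 1: literal('Q'). Output: "Q"
Token 2: literal('B'). Output: "QB"
Token 3: literal('T'). Output: "QBT"
Token 4: backref(off=2, len=3) (overlapping!). Copied 'BTB' from pos 1. Output: "QBTBTB"
Token 5: backref(off=5, len=2). Copied 'BT' from pos 1. Output: "QBTBTBBT"

Answer: QBTBTBBT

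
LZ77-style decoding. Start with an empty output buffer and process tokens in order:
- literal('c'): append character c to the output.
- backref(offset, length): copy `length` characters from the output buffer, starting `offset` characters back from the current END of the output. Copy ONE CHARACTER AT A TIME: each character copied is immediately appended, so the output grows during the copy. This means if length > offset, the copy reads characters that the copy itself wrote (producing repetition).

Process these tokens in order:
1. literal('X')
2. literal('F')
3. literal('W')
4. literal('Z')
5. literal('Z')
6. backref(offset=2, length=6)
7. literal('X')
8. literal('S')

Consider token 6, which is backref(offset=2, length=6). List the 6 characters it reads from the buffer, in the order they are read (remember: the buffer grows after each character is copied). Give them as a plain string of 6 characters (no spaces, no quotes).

Token 1: literal('X'). Output: "X"
Token 2: literal('F'). Output: "XF"
Token 3: literal('W'). Output: "XFW"
Token 4: literal('Z'). Output: "XFWZ"
Token 5: literal('Z'). Output: "XFWZZ"
Token 6: backref(off=2, len=6). Buffer before: "XFWZZ" (len 5)
  byte 1: read out[3]='Z', append. Buffer now: "XFWZZZ"
  byte 2: read out[4]='Z', append. Buffer now: "XFWZZZZ"
  byte 3: read out[5]='Z', append. Buffer now: "XFWZZZZZ"
  byte 4: read out[6]='Z', append. Buffer now: "XFWZZZZZZ"
  byte 5: read out[7]='Z', append. Buffer now: "XFWZZZZZZZ"
  byte 6: read out[8]='Z', append. Buffer now: "XFWZZZZZZZZ"

Answer: ZZZZZZ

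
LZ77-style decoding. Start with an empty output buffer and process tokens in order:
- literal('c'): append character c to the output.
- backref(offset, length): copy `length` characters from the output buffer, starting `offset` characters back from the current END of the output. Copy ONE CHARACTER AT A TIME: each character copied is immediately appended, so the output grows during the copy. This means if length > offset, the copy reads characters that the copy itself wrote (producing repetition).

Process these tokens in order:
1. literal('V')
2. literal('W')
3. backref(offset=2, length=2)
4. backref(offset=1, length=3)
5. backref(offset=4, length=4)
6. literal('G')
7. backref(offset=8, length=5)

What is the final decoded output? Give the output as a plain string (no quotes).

Answer: VWVWWWWWWWWGWWWWW

Derivation:
Token 1: literal('V'). Output: "V"
Token 2: literal('W'). Output: "VW"
Token 3: backref(off=2, len=2). Copied 'VW' from pos 0. Output: "VWVW"
Token 4: backref(off=1, len=3) (overlapping!). Copied 'WWW' from pos 3. Output: "VWVWWWW"
Token 5: backref(off=4, len=4). Copied 'WWWW' from pos 3. Output: "VWVWWWWWWWW"
Token 6: literal('G'). Output: "VWVWWWWWWWWG"
Token 7: backref(off=8, len=5). Copied 'WWWWW' from pos 4. Output: "VWVWWWWWWWWGWWWWW"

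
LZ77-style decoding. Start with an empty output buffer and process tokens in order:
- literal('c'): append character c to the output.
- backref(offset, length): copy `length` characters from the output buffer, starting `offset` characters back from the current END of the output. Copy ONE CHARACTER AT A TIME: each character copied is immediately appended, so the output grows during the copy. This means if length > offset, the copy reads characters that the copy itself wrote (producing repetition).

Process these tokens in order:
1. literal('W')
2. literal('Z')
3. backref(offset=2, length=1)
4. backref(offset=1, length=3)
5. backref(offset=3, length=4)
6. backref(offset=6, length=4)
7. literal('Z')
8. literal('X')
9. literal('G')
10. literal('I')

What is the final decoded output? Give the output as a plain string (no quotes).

Token 1: literal('W'). Output: "W"
Token 2: literal('Z'). Output: "WZ"
Token 3: backref(off=2, len=1). Copied 'W' from pos 0. Output: "WZW"
Token 4: backref(off=1, len=3) (overlapping!). Copied 'WWW' from pos 2. Output: "WZWWWW"
Token 5: backref(off=3, len=4) (overlapping!). Copied 'WWWW' from pos 3. Output: "WZWWWWWWWW"
Token 6: backref(off=6, len=4). Copied 'WWWW' from pos 4. Output: "WZWWWWWWWWWWWW"
Token 7: literal('Z'). Output: "WZWWWWWWWWWWWWZ"
Token 8: literal('X'). Output: "WZWWWWWWWWWWWWZX"
Token 9: literal('G'). Output: "WZWWWWWWWWWWWWZXG"
Token 10: literal('I'). Output: "WZWWWWWWWWWWWWZXGI"

Answer: WZWWWWWWWWWWWWZXGI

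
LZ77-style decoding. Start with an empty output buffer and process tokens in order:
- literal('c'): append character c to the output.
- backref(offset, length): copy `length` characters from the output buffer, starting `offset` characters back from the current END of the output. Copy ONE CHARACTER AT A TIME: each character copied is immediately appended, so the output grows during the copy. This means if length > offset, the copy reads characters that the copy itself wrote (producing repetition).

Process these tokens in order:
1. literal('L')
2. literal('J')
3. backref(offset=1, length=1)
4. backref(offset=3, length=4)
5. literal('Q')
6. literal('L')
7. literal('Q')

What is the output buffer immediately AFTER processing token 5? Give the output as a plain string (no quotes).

Token 1: literal('L'). Output: "L"
Token 2: literal('J'). Output: "LJ"
Token 3: backref(off=1, len=1). Copied 'J' from pos 1. Output: "LJJ"
Token 4: backref(off=3, len=4) (overlapping!). Copied 'LJJL' from pos 0. Output: "LJJLJJL"
Token 5: literal('Q'). Output: "LJJLJJLQ"

Answer: LJJLJJLQ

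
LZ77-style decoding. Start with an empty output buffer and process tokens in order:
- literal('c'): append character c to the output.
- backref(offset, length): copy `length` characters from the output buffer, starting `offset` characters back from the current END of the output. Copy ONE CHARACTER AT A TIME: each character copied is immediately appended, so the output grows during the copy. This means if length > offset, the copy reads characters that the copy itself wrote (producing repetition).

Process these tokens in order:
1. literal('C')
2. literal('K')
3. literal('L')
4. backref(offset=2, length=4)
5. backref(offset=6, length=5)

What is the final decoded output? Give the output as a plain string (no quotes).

Answer: CKLKLKLKLKLK

Derivation:
Token 1: literal('C'). Output: "C"
Token 2: literal('K'). Output: "CK"
Token 3: literal('L'). Output: "CKL"
Token 4: backref(off=2, len=4) (overlapping!). Copied 'KLKL' from pos 1. Output: "CKLKLKL"
Token 5: backref(off=6, len=5). Copied 'KLKLK' from pos 1. Output: "CKLKLKLKLKLK"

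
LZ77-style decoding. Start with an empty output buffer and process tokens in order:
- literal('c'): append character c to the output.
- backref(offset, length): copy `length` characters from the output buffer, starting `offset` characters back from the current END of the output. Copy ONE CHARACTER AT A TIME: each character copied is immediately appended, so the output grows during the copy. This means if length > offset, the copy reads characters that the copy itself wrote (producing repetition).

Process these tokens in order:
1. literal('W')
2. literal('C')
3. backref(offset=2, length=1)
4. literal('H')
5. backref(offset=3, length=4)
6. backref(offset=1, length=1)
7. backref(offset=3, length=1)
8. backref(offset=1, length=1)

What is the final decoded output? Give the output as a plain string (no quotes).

Answer: WCWHCWHCCHH

Derivation:
Token 1: literal('W'). Output: "W"
Token 2: literal('C'). Output: "WC"
Token 3: backref(off=2, len=1). Copied 'W' from pos 0. Output: "WCW"
Token 4: literal('H'). Output: "WCWH"
Token 5: backref(off=3, len=4) (overlapping!). Copied 'CWHC' from pos 1. Output: "WCWHCWHC"
Token 6: backref(off=1, len=1). Copied 'C' from pos 7. Output: "WCWHCWHCC"
Token 7: backref(off=3, len=1). Copied 'H' from pos 6. Output: "WCWHCWHCCH"
Token 8: backref(off=1, len=1). Copied 'H' from pos 9. Output: "WCWHCWHCCHH"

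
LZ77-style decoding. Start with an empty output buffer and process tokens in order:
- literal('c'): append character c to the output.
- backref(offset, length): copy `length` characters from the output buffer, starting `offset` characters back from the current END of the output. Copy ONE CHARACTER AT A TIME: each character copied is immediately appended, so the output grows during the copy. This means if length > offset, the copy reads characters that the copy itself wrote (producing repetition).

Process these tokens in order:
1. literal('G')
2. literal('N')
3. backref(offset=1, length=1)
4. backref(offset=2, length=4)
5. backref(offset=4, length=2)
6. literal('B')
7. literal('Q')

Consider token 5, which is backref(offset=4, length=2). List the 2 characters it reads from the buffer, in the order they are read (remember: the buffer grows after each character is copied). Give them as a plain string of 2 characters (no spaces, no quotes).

Answer: NN

Derivation:
Token 1: literal('G'). Output: "G"
Token 2: literal('N'). Output: "GN"
Token 3: backref(off=1, len=1). Copied 'N' from pos 1. Output: "GNN"
Token 4: backref(off=2, len=4) (overlapping!). Copied 'NNNN' from pos 1. Output: "GNNNNNN"
Token 5: backref(off=4, len=2). Buffer before: "GNNNNNN" (len 7)
  byte 1: read out[3]='N', append. Buffer now: "GNNNNNNN"
  byte 2: read out[4]='N', append. Buffer now: "GNNNNNNNN"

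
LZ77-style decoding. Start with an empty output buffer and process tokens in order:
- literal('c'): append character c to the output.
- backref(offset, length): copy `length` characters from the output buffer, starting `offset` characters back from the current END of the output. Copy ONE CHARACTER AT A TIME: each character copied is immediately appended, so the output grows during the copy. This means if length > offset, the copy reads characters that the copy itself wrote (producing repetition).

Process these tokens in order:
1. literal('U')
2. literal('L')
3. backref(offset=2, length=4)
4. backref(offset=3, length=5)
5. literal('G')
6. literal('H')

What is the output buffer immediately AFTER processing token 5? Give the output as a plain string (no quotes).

Answer: ULULULLULLUG

Derivation:
Token 1: literal('U'). Output: "U"
Token 2: literal('L'). Output: "UL"
Token 3: backref(off=2, len=4) (overlapping!). Copied 'ULUL' from pos 0. Output: "ULULUL"
Token 4: backref(off=3, len=5) (overlapping!). Copied 'LULLU' from pos 3. Output: "ULULULLULLU"
Token 5: literal('G'). Output: "ULULULLULLUG"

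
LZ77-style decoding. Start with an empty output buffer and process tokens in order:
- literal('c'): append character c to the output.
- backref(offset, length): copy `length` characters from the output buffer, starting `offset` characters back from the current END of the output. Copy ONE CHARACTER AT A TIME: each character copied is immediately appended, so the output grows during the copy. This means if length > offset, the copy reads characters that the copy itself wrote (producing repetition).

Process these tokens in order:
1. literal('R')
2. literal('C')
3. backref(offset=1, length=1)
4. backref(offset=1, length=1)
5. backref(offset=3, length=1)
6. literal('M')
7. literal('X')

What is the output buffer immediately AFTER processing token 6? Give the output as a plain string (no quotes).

Token 1: literal('R'). Output: "R"
Token 2: literal('C'). Output: "RC"
Token 3: backref(off=1, len=1). Copied 'C' from pos 1. Output: "RCC"
Token 4: backref(off=1, len=1). Copied 'C' from pos 2. Output: "RCCC"
Token 5: backref(off=3, len=1). Copied 'C' from pos 1. Output: "RCCCC"
Token 6: literal('M'). Output: "RCCCCM"

Answer: RCCCCM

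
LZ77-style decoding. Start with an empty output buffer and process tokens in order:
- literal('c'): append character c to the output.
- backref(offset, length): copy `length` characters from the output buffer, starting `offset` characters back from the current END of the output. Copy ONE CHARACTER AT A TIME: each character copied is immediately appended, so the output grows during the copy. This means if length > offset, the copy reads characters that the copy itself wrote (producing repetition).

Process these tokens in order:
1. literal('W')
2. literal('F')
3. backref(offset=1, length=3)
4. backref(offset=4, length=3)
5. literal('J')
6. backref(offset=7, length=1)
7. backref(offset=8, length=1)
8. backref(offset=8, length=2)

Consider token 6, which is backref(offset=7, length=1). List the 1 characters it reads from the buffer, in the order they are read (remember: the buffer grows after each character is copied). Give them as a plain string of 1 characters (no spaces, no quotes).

Token 1: literal('W'). Output: "W"
Token 2: literal('F'). Output: "WF"
Token 3: backref(off=1, len=3) (overlapping!). Copied 'FFF' from pos 1. Output: "WFFFF"
Token 4: backref(off=4, len=3). Copied 'FFF' from pos 1. Output: "WFFFFFFF"
Token 5: literal('J'). Output: "WFFFFFFFJ"
Token 6: backref(off=7, len=1). Buffer before: "WFFFFFFFJ" (len 9)
  byte 1: read out[2]='F', append. Buffer now: "WFFFFFFFJF"

Answer: F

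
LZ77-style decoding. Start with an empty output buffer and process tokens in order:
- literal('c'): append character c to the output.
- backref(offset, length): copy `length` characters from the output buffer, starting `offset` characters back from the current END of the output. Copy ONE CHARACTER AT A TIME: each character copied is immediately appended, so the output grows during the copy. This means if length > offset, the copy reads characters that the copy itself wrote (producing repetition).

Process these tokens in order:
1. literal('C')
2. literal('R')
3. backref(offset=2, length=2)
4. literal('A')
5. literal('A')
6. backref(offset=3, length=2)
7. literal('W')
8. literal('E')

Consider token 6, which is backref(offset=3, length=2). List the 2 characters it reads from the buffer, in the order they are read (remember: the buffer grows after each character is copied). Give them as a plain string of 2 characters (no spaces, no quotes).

Token 1: literal('C'). Output: "C"
Token 2: literal('R'). Output: "CR"
Token 3: backref(off=2, len=2). Copied 'CR' from pos 0. Output: "CRCR"
Token 4: literal('A'). Output: "CRCRA"
Token 5: literal('A'). Output: "CRCRAA"
Token 6: backref(off=3, len=2). Buffer before: "CRCRAA" (len 6)
  byte 1: read out[3]='R', append. Buffer now: "CRCRAAR"
  byte 2: read out[4]='A', append. Buffer now: "CRCRAARA"

Answer: RA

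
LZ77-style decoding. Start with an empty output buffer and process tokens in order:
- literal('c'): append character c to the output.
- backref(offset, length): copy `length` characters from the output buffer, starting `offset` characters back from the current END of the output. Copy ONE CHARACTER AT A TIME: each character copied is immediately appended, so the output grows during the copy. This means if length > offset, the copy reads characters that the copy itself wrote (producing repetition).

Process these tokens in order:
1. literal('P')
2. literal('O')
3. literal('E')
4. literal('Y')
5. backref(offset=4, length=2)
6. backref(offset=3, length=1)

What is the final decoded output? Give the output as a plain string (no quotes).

Answer: POEYPOY

Derivation:
Token 1: literal('P'). Output: "P"
Token 2: literal('O'). Output: "PO"
Token 3: literal('E'). Output: "POE"
Token 4: literal('Y'). Output: "POEY"
Token 5: backref(off=4, len=2). Copied 'PO' from pos 0. Output: "POEYPO"
Token 6: backref(off=3, len=1). Copied 'Y' from pos 3. Output: "POEYPOY"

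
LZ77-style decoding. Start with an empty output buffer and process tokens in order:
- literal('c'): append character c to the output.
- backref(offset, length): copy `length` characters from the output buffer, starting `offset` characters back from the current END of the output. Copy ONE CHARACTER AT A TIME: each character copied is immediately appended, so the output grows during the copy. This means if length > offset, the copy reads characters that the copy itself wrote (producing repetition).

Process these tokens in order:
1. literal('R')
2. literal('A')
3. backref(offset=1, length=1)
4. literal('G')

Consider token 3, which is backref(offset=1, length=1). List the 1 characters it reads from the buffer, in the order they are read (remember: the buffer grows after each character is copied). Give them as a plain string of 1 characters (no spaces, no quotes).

Answer: A

Derivation:
Token 1: literal('R'). Output: "R"
Token 2: literal('A'). Output: "RA"
Token 3: backref(off=1, len=1). Buffer before: "RA" (len 2)
  byte 1: read out[1]='A', append. Buffer now: "RAA"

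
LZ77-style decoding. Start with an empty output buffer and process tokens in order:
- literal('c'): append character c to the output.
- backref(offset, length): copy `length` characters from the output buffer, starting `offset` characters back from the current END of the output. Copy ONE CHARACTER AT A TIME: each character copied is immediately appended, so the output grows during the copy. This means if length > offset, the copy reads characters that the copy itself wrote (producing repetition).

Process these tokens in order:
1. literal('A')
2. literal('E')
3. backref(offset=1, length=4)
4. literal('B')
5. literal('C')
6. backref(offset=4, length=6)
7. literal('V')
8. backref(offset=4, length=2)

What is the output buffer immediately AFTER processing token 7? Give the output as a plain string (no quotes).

Token 1: literal('A'). Output: "A"
Token 2: literal('E'). Output: "AE"
Token 3: backref(off=1, len=4) (overlapping!). Copied 'EEEE' from pos 1. Output: "AEEEEE"
Token 4: literal('B'). Output: "AEEEEEB"
Token 5: literal('C'). Output: "AEEEEEBC"
Token 6: backref(off=4, len=6) (overlapping!). Copied 'EEBCEE' from pos 4. Output: "AEEEEEBCEEBCEE"
Token 7: literal('V'). Output: "AEEEEEBCEEBCEEV"

Answer: AEEEEEBCEEBCEEV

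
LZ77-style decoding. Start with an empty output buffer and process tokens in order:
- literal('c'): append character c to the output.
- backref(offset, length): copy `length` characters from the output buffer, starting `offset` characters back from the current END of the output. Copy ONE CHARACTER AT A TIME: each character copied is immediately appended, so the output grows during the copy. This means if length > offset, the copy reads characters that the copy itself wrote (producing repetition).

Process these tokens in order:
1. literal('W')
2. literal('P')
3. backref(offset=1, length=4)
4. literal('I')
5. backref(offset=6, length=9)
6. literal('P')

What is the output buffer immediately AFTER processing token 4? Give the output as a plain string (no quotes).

Token 1: literal('W'). Output: "W"
Token 2: literal('P'). Output: "WP"
Token 3: backref(off=1, len=4) (overlapping!). Copied 'PPPP' from pos 1. Output: "WPPPPP"
Token 4: literal('I'). Output: "WPPPPPI"

Answer: WPPPPPI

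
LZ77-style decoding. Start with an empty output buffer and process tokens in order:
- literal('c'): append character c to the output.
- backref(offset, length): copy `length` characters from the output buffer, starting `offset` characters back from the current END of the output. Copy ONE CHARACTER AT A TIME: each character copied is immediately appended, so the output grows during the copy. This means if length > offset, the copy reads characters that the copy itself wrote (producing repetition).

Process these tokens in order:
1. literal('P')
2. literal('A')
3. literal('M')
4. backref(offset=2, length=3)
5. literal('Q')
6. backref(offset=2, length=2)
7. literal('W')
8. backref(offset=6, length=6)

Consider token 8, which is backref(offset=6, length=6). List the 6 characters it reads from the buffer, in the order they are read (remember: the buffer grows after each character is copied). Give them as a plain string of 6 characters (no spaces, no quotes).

Answer: MAQAQW

Derivation:
Token 1: literal('P'). Output: "P"
Token 2: literal('A'). Output: "PA"
Token 3: literal('M'). Output: "PAM"
Token 4: backref(off=2, len=3) (overlapping!). Copied 'AMA' from pos 1. Output: "PAMAMA"
Token 5: literal('Q'). Output: "PAMAMAQ"
Token 6: backref(off=2, len=2). Copied 'AQ' from pos 5. Output: "PAMAMAQAQ"
Token 7: literal('W'). Output: "PAMAMAQAQW"
Token 8: backref(off=6, len=6). Buffer before: "PAMAMAQAQW" (len 10)
  byte 1: read out[4]='M', append. Buffer now: "PAMAMAQAQWM"
  byte 2: read out[5]='A', append. Buffer now: "PAMAMAQAQWMA"
  byte 3: read out[6]='Q', append. Buffer now: "PAMAMAQAQWMAQ"
  byte 4: read out[7]='A', append. Buffer now: "PAMAMAQAQWMAQA"
  byte 5: read out[8]='Q', append. Buffer now: "PAMAMAQAQWMAQAQ"
  byte 6: read out[9]='W', append. Buffer now: "PAMAMAQAQWMAQAQW"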